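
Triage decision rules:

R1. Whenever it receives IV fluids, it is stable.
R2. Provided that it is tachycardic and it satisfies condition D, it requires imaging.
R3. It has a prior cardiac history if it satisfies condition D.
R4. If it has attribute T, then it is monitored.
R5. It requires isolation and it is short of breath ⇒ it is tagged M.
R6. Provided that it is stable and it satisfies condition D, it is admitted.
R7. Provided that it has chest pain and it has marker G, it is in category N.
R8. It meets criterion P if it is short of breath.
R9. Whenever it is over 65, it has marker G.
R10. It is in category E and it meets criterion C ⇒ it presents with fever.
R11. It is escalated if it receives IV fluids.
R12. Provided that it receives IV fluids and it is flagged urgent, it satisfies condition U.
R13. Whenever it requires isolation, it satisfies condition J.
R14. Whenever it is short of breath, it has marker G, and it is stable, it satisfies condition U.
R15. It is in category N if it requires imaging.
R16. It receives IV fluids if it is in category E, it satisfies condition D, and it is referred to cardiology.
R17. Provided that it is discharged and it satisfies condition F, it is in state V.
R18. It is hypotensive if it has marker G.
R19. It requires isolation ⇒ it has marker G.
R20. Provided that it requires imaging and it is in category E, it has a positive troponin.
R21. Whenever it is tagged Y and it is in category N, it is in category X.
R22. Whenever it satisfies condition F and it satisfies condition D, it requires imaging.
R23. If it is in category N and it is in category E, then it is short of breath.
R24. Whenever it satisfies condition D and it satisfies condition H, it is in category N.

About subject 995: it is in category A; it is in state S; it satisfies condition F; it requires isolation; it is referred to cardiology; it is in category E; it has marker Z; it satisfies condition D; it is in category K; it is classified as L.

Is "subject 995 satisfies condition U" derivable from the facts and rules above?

By R16 (it is in category E, it satisfies condition D, it is referred to cardiology): it receives IV fluids.
By R19 (it requires isolation): it has marker G.
By R22 (it satisfies condition F, it satisfies condition D): it requires imaging.
By R1 (it receives IV fluids): it is stable.
By R15 (it requires imaging): it is in category N.
By R23 (it is in category N, it is in category E): it is short of breath.
By R14 (it is short of breath, it has marker G, it is stable): it satisfies condition U.

Yes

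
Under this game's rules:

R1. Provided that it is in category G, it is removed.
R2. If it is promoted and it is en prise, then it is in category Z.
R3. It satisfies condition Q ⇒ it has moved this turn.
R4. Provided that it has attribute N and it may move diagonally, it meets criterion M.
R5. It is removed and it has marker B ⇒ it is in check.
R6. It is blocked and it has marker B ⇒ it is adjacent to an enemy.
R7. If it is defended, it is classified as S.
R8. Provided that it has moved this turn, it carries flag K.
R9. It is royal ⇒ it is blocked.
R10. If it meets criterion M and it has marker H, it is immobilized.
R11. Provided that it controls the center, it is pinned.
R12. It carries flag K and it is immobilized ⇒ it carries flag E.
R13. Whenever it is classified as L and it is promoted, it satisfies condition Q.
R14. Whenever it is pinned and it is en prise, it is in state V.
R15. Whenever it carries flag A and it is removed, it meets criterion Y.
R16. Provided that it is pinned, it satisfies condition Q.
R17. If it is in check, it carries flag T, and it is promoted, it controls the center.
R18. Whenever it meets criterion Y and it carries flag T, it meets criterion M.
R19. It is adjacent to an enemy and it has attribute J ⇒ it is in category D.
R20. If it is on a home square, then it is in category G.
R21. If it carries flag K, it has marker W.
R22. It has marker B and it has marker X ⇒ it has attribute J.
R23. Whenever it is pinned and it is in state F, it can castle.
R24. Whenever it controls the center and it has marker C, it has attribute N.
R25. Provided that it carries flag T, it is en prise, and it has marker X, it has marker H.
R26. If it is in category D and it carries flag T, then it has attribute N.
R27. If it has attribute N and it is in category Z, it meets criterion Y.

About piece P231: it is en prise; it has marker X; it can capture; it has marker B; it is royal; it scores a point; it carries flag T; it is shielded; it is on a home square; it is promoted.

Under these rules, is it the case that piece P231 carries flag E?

By R2 (it is promoted, it is en prise): it is in category Z.
By R9 (it is royal): it is blocked.
By R20 (it is on a home square): it is in category G.
By R22 (it has marker B, it has marker X): it has attribute J.
By R25 (it carries flag T, it is en prise, it has marker X): it has marker H.
By R1 (it is in category G): it is removed.
By R5 (it is removed, it has marker B): it is in check.
By R6 (it is blocked, it has marker B): it is adjacent to an enemy.
By R17 (it is in check, it carries flag T, it is promoted): it controls the center.
By R19 (it is adjacent to an enemy, it has attribute J): it is in category D.
By R26 (it is in category D, it carries flag T): it has attribute N.
By R27 (it has attribute N, it is in category Z): it meets criterion Y.
By R11 (it controls the center): it is pinned.
By R16 (it is pinned): it satisfies condition Q.
By R18 (it meets criterion Y, it carries flag T): it meets criterion M.
By R3 (it satisfies condition Q): it has moved this turn.
By R8 (it has moved this turn): it carries flag K.
By R10 (it meets criterion M, it has marker H): it is immobilized.
By R12 (it carries flag K, it is immobilized): it carries flag E.

Yes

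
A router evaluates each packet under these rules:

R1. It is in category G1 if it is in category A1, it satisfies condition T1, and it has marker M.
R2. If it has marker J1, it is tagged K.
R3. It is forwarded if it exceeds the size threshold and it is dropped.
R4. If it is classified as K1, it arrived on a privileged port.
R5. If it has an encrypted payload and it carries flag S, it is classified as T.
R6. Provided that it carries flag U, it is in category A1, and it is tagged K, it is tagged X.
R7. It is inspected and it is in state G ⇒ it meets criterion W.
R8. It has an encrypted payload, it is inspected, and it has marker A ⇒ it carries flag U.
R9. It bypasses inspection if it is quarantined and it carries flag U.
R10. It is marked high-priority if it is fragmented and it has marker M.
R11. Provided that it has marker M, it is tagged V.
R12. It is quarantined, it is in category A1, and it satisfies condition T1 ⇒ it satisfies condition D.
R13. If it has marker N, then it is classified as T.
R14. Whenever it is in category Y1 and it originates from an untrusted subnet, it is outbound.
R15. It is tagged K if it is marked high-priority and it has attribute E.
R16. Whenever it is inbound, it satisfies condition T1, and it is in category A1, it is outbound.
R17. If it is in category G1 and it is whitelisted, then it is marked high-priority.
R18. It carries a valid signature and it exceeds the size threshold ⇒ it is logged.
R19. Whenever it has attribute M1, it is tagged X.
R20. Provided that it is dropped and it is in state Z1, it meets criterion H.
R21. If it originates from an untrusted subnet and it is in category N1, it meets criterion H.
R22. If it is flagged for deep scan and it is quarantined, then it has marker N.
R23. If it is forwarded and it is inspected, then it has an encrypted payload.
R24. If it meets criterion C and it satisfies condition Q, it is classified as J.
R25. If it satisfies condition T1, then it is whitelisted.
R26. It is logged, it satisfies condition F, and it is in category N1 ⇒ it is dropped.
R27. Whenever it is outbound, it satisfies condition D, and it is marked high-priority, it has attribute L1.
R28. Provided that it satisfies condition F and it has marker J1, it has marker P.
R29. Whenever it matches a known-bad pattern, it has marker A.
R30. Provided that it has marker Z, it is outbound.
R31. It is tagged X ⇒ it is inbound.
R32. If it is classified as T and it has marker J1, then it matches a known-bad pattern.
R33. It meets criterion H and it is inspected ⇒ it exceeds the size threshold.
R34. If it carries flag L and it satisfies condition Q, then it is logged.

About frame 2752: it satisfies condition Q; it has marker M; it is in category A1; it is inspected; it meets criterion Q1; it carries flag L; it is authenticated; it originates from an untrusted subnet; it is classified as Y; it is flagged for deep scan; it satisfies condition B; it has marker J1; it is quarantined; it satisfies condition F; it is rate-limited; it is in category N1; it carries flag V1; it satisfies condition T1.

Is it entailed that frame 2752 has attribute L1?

Yes

By R1 (it is in category A1, it satisfies condition T1, it has marker M): it is in category G1.
By R2 (it has marker J1): it is tagged K.
By R12 (it is quarantined, it is in category A1, it satisfies condition T1): it satisfies condition D.
By R21 (it originates from an untrusted subnet, it is in category N1): it meets criterion H.
By R22 (it is flagged for deep scan, it is quarantined): it has marker N.
By R25 (it satisfies condition T1): it is whitelisted.
By R33 (it meets criterion H, it is inspected): it exceeds the size threshold.
By R34 (it carries flag L, it satisfies condition Q): it is logged.
By R13 (it has marker N): it is classified as T.
By R17 (it is in category G1, it is whitelisted): it is marked high-priority.
By R26 (it is logged, it satisfies condition F, it is in category N1): it is dropped.
By R32 (it is classified as T, it has marker J1): it matches a known-bad pattern.
By R3 (it exceeds the size threshold, it is dropped): it is forwarded.
By R23 (it is forwarded, it is inspected): it has an encrypted payload.
By R29 (it matches a known-bad pattern): it has marker A.
By R8 (it has an encrypted payload, it is inspected, it has marker A): it carries flag U.
By R6 (it carries flag U, it is in category A1, it is tagged K): it is tagged X.
By R31 (it is tagged X): it is inbound.
By R16 (it is inbound, it satisfies condition T1, it is in category A1): it is outbound.
By R27 (it is outbound, it satisfies condition D, it is marked high-priority): it has attribute L1.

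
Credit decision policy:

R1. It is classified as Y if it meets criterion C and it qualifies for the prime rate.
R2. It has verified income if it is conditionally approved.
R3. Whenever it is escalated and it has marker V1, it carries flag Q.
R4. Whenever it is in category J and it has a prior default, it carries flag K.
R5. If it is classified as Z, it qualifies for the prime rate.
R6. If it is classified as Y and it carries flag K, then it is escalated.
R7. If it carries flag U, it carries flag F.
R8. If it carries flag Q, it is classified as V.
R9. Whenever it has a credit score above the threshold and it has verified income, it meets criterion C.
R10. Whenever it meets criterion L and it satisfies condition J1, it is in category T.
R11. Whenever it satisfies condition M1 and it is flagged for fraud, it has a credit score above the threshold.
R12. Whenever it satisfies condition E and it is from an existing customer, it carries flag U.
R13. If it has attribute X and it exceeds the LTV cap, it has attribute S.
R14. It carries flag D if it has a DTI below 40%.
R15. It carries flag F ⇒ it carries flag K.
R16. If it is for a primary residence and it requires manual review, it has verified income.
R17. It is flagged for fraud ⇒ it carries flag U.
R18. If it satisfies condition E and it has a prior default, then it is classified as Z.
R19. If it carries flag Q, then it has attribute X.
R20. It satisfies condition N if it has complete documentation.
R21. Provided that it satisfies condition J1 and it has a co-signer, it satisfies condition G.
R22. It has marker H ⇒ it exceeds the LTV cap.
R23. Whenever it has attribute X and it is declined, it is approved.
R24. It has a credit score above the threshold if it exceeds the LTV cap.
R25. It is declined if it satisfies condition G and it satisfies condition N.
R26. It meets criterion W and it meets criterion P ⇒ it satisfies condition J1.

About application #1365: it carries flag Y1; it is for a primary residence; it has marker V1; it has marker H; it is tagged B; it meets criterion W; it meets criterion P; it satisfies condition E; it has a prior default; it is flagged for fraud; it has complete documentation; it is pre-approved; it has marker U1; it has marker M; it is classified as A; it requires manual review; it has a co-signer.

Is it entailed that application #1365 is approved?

By R16 (it is for a primary residence, it requires manual review): it has verified income.
By R17 (it is flagged for fraud): it carries flag U.
By R18 (it satisfies condition E, it has a prior default): it is classified as Z.
By R20 (it has complete documentation): it satisfies condition N.
By R22 (it has marker H): it exceeds the LTV cap.
By R24 (it exceeds the LTV cap): it has a credit score above the threshold.
By R26 (it meets criterion W, it meets criterion P): it satisfies condition J1.
By R5 (it is classified as Z): it qualifies for the prime rate.
By R7 (it carries flag U): it carries flag F.
By R9 (it has a credit score above the threshold, it has verified income): it meets criterion C.
By R15 (it carries flag F): it carries flag K.
By R21 (it satisfies condition J1, it has a co-signer): it satisfies condition G.
By R25 (it satisfies condition G, it satisfies condition N): it is declined.
By R1 (it meets criterion C, it qualifies for the prime rate): it is classified as Y.
By R6 (it is classified as Y, it carries flag K): it is escalated.
By R3 (it is escalated, it has marker V1): it carries flag Q.
By R19 (it carries flag Q): it has attribute X.
By R23 (it has attribute X, it is declined): it is approved.

Yes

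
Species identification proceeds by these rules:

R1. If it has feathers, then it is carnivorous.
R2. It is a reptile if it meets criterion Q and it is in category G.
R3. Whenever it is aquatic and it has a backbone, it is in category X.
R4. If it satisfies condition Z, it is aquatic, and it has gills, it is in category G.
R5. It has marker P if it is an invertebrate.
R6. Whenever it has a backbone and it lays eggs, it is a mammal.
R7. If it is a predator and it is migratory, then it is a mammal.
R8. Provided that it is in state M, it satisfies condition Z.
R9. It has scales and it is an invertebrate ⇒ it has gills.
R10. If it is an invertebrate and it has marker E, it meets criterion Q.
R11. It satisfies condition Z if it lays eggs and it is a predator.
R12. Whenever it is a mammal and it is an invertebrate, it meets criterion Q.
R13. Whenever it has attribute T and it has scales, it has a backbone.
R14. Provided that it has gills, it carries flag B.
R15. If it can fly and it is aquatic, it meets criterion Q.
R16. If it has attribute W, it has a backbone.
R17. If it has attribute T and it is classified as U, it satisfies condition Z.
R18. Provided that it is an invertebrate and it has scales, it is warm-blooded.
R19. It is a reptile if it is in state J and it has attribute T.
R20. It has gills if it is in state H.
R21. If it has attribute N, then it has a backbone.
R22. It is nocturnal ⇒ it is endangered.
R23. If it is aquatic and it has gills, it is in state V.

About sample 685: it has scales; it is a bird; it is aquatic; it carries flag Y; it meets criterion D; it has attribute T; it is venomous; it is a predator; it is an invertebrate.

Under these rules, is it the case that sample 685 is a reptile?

No

Forward chaining from the given facts derives: has marker P, has gills, has a backbone, carries flag B, is warm-blooded, is in state V, is in category X.
Rules concluding "it is a reptile": R2 needs "it meets criterion Q"; R19 needs "it is in state J" — none of these are established.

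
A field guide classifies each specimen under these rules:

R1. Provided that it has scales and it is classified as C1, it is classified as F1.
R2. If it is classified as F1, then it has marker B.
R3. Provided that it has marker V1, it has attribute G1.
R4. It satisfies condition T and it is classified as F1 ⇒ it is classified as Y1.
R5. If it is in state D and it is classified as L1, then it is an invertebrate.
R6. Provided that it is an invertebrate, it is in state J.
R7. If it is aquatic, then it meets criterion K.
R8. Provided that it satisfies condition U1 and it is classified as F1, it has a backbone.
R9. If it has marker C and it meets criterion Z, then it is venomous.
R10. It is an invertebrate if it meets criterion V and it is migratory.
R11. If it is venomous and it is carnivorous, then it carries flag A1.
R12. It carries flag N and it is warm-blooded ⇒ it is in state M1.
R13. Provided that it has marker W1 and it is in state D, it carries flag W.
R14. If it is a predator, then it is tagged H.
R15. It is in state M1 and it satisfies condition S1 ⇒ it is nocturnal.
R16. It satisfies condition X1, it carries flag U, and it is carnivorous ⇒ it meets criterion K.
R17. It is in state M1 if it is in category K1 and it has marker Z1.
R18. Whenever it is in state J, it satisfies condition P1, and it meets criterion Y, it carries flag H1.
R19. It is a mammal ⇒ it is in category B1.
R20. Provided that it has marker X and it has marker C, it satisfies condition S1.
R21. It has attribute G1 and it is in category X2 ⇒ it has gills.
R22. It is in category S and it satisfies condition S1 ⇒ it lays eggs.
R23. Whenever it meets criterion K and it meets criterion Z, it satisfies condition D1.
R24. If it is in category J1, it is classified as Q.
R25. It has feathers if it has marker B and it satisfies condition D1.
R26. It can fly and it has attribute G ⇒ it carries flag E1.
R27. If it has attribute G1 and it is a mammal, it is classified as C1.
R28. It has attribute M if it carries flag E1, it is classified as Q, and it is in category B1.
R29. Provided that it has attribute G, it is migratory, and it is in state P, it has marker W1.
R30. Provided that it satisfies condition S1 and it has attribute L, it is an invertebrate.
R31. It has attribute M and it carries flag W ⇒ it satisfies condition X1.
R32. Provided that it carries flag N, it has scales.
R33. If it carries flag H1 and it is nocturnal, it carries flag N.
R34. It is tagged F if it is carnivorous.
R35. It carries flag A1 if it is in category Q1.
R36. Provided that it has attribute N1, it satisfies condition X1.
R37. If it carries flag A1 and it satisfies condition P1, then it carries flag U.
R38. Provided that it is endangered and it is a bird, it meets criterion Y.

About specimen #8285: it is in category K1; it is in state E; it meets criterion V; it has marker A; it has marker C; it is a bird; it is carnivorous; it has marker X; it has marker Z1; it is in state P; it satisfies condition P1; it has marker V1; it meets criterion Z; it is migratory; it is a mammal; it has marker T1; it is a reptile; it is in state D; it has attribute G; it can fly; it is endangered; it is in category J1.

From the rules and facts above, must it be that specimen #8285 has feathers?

Yes

By R3 (it has marker V1): it has attribute G1.
By R9 (it has marker C, it meets criterion Z): it is venomous.
By R10 (it meets criterion V, it is migratory): it is an invertebrate.
By R11 (it is venomous, it is carnivorous): it carries flag A1.
By R17 (it is in category K1, it has marker Z1): it is in state M1.
By R19 (it is a mammal): it is in category B1.
By R20 (it has marker X, it has marker C): it satisfies condition S1.
By R24 (it is in category J1): it is classified as Q.
By R26 (it can fly, it has attribute G): it carries flag E1.
By R27 (it has attribute G1, it is a mammal): it is classified as C1.
By R28 (it carries flag E1, it is classified as Q, it is in category B1): it has attribute M.
By R29 (it has attribute G, it is migratory, it is in state P): it has marker W1.
By R37 (it carries flag A1, it satisfies condition P1): it carries flag U.
By R38 (it is endangered, it is a bird): it meets criterion Y.
By R6 (it is an invertebrate): it is in state J.
By R13 (it has marker W1, it is in state D): it carries flag W.
By R15 (it is in state M1, it satisfies condition S1): it is nocturnal.
By R18 (it is in state J, it satisfies condition P1, it meets criterion Y): it carries flag H1.
By R31 (it has attribute M, it carries flag W): it satisfies condition X1.
By R33 (it carries flag H1, it is nocturnal): it carries flag N.
By R16 (it satisfies condition X1, it carries flag U, it is carnivorous): it meets criterion K.
By R23 (it meets criterion K, it meets criterion Z): it satisfies condition D1.
By R32 (it carries flag N): it has scales.
By R1 (it has scales, it is classified as C1): it is classified as F1.
By R2 (it is classified as F1): it has marker B.
By R25 (it has marker B, it satisfies condition D1): it has feathers.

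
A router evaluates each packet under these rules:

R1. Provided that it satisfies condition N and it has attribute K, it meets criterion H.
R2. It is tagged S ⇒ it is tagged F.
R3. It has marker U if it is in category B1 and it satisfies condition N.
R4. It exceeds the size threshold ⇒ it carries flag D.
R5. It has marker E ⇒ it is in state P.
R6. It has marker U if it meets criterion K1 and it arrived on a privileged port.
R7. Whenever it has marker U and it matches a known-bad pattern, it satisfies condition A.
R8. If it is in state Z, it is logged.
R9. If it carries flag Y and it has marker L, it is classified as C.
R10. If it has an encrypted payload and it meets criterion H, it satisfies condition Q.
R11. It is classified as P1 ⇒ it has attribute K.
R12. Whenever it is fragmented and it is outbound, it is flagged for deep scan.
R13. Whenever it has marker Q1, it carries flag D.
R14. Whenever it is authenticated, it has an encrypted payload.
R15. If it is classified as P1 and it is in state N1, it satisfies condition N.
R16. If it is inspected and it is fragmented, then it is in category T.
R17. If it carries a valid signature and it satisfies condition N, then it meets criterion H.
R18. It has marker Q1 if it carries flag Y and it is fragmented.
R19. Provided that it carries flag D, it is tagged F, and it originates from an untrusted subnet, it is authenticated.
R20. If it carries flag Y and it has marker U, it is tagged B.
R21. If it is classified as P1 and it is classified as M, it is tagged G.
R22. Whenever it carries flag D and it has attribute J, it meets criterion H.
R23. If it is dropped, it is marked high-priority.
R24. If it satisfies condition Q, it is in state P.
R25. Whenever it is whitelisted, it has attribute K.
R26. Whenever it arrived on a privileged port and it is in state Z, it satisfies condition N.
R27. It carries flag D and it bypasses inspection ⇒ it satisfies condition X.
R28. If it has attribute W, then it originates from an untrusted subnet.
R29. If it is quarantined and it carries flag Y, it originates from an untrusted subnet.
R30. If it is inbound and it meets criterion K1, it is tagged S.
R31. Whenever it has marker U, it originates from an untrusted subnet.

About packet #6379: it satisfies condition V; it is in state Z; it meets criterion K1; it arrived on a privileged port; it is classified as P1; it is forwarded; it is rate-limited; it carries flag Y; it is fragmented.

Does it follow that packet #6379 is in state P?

Forward chaining from the given facts derives: has marker U, is logged, has attribute K, has marker Q1, is tagged B, satisfies condition N, originates from an untrusted subnet, meets criterion H, carries flag D.
Rules concluding "it is in state P": R5 needs "it has marker E"; R24 needs "it satisfies condition Q" — none of these are established.

No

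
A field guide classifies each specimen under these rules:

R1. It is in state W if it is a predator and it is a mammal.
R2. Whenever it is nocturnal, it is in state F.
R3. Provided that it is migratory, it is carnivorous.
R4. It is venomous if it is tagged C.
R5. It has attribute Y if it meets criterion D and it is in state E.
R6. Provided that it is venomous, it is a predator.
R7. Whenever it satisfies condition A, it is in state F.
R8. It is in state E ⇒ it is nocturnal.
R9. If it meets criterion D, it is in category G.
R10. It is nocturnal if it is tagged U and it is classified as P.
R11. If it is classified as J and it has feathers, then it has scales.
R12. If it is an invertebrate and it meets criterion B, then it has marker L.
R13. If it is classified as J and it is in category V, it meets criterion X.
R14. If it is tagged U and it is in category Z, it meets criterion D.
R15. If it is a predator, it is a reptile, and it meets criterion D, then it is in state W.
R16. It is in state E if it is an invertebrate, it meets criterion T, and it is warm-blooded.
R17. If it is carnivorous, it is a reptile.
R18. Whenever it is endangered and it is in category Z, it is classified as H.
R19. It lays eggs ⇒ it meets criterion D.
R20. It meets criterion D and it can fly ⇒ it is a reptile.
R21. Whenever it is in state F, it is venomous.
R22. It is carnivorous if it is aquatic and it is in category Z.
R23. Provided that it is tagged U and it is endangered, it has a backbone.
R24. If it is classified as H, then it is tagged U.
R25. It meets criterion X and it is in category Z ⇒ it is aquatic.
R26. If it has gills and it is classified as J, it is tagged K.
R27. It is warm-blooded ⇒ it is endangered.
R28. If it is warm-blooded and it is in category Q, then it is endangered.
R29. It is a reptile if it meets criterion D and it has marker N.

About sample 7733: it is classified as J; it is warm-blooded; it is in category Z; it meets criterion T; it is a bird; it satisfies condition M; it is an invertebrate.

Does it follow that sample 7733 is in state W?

No

Forward chaining from the given facts derives: is in state E, is endangered, is nocturnal, is classified as H, is tagged U, is in state F, meets criterion D, is venomous, has a backbone, has attribute Y, is a predator, is in category G.
Rules concluding "it is in state W": R1 needs "it is a mammal"; R15 needs "it is a reptile" — none of these are established.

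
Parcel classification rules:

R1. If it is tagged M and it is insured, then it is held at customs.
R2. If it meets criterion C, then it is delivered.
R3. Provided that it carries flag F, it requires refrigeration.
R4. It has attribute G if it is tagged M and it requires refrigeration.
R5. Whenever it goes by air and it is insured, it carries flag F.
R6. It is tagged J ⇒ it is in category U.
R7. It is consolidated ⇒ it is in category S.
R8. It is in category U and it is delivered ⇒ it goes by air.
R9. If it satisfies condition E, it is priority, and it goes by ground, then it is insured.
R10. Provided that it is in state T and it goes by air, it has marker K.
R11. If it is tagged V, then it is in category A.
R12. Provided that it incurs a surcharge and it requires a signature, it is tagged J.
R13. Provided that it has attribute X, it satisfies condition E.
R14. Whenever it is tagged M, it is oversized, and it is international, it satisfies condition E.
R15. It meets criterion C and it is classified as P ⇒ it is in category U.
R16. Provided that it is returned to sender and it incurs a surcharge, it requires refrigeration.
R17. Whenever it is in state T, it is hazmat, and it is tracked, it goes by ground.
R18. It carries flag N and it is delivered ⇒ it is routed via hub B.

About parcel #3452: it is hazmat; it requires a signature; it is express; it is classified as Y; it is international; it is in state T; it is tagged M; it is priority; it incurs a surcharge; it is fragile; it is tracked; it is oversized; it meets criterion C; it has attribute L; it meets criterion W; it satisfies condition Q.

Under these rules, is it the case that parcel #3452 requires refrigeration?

Yes

By R2 (it meets criterion C): it is delivered.
By R12 (it incurs a surcharge, it requires a signature): it is tagged J.
By R14 (it is tagged M, it is oversized, it is international): it satisfies condition E.
By R17 (it is in state T, it is hazmat, it is tracked): it goes by ground.
By R6 (it is tagged J): it is in category U.
By R8 (it is in category U, it is delivered): it goes by air.
By R9 (it satisfies condition E, it is priority, it goes by ground): it is insured.
By R5 (it goes by air, it is insured): it carries flag F.
By R3 (it carries flag F): it requires refrigeration.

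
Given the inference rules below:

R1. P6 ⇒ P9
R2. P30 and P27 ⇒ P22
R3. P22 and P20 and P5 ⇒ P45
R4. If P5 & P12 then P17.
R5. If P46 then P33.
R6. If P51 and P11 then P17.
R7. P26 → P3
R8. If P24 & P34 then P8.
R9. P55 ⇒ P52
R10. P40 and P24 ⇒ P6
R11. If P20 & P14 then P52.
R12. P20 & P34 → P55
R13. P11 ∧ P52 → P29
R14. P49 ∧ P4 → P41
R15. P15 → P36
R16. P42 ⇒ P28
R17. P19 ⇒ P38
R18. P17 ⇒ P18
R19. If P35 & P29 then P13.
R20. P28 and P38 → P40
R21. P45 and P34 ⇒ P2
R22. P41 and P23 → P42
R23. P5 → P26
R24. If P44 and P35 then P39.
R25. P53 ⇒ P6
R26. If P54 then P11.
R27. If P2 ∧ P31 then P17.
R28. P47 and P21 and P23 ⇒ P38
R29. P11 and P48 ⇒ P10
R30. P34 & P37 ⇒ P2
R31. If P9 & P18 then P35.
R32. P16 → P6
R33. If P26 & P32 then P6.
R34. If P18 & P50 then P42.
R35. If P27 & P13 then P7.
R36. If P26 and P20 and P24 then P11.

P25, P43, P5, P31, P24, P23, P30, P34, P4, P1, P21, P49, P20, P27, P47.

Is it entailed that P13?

P22  (by R2: P30, P27)
P45  (by R3: P22, P20, P5)
P55  (by R12: P20, P34)
P41  (by R14: P49, P4)
P2  (by R21: P45, P34)
P42  (by R22: P41, P23)
P26  (by R23: P5)
P17  (by R27: P2, P31)
P38  (by R28: P47, P21, P23)
P11  (by R36: P26, P20, P24)
P52  (by R9: P55)
P29  (by R13: P11, P52)
P28  (by R16: P42)
P18  (by R18: P17)
P40  (by R20: P28, P38)
P6  (by R10: P40, P24)
P9  (by R1: P6)
P35  (by R31: P9, P18)
P13  (by R19: P35, P29)

Yes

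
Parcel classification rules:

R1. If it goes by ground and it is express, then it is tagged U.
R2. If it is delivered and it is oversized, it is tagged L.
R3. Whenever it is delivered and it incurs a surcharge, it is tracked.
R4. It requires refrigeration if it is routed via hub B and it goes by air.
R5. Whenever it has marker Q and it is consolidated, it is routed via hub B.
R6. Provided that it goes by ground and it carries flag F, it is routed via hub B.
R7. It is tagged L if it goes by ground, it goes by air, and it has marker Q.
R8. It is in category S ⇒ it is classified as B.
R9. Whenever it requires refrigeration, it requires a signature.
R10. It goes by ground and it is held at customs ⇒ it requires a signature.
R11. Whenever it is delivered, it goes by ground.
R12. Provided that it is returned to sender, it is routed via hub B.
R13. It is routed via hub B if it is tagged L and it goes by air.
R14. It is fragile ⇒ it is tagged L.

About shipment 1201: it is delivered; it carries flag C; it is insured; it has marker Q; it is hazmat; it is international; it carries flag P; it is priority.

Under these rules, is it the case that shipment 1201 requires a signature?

No

Forward chaining from the given facts derives: goes by ground.
Rules concluding "it requires a signature": R9 needs "it requires refrigeration"; R10 needs "it is held at customs" — none of these are established.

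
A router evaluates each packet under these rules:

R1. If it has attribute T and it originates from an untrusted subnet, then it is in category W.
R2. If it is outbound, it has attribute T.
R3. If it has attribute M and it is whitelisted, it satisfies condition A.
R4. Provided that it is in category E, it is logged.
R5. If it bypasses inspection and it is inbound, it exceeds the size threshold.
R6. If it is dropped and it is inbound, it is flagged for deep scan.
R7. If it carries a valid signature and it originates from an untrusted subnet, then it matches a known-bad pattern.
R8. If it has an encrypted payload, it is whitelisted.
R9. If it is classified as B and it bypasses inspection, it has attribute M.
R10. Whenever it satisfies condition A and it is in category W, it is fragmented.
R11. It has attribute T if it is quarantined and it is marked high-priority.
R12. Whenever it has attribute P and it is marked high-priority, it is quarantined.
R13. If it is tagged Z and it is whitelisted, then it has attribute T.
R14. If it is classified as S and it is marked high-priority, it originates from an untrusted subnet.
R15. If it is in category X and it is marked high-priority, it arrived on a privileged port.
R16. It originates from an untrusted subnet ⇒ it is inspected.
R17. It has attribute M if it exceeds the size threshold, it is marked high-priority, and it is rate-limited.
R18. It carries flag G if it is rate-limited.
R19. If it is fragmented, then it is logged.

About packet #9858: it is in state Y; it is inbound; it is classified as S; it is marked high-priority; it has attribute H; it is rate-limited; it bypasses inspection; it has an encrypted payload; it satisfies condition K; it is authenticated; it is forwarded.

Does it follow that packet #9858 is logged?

No

Forward chaining from the given facts derives: exceeds the size threshold, is whitelisted, originates from an untrusted subnet, is inspected, has attribute M, carries flag G, satisfies condition A.
Rules concluding "it is logged": R4 needs "it is in category E"; R19 needs "it is fragmented" — none of these are established.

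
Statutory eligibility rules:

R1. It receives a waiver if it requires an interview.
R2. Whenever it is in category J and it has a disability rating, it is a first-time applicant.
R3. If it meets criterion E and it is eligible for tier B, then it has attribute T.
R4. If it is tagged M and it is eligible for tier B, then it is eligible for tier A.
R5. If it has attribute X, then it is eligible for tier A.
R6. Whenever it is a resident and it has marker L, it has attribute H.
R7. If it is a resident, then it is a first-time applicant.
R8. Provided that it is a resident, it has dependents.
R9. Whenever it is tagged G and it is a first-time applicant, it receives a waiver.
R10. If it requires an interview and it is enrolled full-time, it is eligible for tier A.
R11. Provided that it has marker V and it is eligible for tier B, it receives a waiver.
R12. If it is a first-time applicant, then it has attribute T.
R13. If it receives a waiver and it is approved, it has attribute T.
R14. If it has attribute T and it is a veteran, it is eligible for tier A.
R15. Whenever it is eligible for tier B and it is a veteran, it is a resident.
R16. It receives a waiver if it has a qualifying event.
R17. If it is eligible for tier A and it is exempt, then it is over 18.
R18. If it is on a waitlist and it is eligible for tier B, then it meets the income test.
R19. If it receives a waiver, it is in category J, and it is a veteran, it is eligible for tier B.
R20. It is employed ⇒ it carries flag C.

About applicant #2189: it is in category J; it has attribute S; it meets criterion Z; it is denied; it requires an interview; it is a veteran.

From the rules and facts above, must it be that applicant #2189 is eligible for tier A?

By R1 (it requires an interview): it receives a waiver.
By R19 (it receives a waiver, it is in category J, it is a veteran): it is eligible for tier B.
By R15 (it is eligible for tier B, it is a veteran): it is a resident.
By R7 (it is a resident): it is a first-time applicant.
By R12 (it is a first-time applicant): it has attribute T.
By R14 (it has attribute T, it is a veteran): it is eligible for tier A.

Yes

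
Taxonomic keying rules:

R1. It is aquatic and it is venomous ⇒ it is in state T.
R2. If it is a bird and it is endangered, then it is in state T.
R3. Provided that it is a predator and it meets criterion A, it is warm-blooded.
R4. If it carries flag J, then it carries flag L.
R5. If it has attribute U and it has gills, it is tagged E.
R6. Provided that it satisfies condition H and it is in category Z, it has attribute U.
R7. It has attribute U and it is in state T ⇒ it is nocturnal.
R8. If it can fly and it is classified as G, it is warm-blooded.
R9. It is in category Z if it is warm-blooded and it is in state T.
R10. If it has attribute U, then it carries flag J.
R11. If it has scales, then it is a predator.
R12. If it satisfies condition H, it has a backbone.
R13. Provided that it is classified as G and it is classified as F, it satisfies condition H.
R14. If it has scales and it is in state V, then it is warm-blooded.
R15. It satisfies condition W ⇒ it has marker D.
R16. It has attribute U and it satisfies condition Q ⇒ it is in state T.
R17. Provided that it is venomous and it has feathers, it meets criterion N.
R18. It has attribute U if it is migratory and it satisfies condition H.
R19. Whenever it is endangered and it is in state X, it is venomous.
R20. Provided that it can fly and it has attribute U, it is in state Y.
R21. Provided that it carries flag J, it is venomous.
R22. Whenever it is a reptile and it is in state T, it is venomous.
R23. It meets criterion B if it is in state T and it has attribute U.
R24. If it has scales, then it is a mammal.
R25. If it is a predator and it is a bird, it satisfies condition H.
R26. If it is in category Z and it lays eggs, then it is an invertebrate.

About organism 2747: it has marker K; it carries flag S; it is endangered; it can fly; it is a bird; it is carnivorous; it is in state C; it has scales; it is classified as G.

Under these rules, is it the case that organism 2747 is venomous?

Yes

By R2 (it is a bird, it is endangered): it is in state T.
By R8 (it can fly, it is classified as G): it is warm-blooded.
By R9 (it is warm-blooded, it is in state T): it is in category Z.
By R11 (it has scales): it is a predator.
By R25 (it is a predator, it is a bird): it satisfies condition H.
By R6 (it satisfies condition H, it is in category Z): it has attribute U.
By R10 (it has attribute U): it carries flag J.
By R21 (it carries flag J): it is venomous.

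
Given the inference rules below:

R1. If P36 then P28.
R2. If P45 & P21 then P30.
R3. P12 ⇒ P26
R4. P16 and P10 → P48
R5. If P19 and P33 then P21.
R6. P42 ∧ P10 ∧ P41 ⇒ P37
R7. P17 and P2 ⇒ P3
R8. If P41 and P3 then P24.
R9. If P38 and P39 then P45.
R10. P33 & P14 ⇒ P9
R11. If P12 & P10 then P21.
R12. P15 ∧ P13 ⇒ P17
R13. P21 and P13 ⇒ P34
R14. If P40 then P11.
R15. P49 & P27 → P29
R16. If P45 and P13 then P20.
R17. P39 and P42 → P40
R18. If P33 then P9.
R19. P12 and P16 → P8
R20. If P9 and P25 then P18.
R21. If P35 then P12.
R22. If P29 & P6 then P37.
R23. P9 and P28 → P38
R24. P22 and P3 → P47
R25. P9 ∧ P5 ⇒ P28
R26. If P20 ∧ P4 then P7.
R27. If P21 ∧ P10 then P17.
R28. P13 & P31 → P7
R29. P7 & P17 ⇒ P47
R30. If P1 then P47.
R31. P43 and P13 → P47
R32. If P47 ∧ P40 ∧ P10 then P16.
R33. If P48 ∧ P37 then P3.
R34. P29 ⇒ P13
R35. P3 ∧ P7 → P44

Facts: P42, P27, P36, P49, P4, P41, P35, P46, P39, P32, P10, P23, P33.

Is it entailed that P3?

P28  (by R1: P36)
P37  (by R6: P42, P10, P41)
P29  (by R15: P49, P27)
P40  (by R17: P39, P42)
P9  (by R18: P33)
P12  (by R21: P35)
P38  (by R23: P9, P28)
P13  (by R34: P29)
P45  (by R9: P38, P39)
P21  (by R11: P12, P10)
P20  (by R16: P45, P13)
P7  (by R26: P20, P4)
P17  (by R27: P21, P10)
P47  (by R29: P7, P17)
P16  (by R32: P47, P40, P10)
P48  (by R4: P16, P10)
P3  (by R33: P48, P37)

Yes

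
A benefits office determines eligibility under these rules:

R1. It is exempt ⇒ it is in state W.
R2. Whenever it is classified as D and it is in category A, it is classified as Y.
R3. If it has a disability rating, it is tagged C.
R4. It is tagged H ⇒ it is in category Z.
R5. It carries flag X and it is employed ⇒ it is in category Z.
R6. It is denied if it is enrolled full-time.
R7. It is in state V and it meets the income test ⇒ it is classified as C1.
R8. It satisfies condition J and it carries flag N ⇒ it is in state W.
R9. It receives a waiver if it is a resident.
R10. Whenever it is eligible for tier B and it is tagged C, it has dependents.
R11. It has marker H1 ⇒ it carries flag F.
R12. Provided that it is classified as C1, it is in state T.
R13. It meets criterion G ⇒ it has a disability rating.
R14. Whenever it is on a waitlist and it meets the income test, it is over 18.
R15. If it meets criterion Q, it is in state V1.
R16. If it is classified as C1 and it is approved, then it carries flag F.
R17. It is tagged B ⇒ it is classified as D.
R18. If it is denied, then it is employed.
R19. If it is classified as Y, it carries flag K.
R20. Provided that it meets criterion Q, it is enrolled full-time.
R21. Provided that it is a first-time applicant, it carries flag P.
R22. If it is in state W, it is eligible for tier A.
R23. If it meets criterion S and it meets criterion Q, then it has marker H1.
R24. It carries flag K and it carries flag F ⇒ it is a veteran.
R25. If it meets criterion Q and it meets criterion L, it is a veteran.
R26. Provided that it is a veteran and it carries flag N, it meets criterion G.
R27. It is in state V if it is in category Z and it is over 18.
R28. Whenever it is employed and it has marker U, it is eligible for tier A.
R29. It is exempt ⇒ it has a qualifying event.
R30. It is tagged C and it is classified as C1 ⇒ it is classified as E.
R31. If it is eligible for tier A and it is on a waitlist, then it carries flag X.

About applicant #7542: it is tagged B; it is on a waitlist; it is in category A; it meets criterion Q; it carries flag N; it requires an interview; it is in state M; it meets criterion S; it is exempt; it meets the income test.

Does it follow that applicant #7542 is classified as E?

By R1 (it is exempt): it is in state W.
By R14 (it is on a waitlist, it meets the income test): it is over 18.
By R17 (it is tagged B): it is classified as D.
By R20 (it meets criterion Q): it is enrolled full-time.
By R22 (it is in state W): it is eligible for tier A.
By R23 (it meets criterion S, it meets criterion Q): it has marker H1.
By R31 (it is eligible for tier A, it is on a waitlist): it carries flag X.
By R2 (it is classified as D, it is in category A): it is classified as Y.
By R6 (it is enrolled full-time): it is denied.
By R11 (it has marker H1): it carries flag F.
By R18 (it is denied): it is employed.
By R19 (it is classified as Y): it carries flag K.
By R24 (it carries flag K, it carries flag F): it is a veteran.
By R26 (it is a veteran, it carries flag N): it meets criterion G.
By R5 (it carries flag X, it is employed): it is in category Z.
By R13 (it meets criterion G): it has a disability rating.
By R27 (it is in category Z, it is over 18): it is in state V.
By R3 (it has a disability rating): it is tagged C.
By R7 (it is in state V, it meets the income test): it is classified as C1.
By R30 (it is tagged C, it is classified as C1): it is classified as E.

Yes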